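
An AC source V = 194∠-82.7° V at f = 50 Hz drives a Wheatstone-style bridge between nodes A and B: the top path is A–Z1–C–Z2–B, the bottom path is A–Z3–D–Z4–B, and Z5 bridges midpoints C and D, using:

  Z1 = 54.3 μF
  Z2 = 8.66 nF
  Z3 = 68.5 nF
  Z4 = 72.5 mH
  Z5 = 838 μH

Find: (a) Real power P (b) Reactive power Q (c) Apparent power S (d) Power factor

Step 1 — Angular frequency: ω = 2π·f = 2π·50 = 314.2 rad/s.
Step 2 — Component impedances:
  Z1: Z = 1/(jωC) = -j/(ω·C) = 0 - j58.62 Ω
  Z2: Z = 1/(jωC) = -j/(ω·C) = 0 - j3.676e+05 Ω
  Z3: Z = 1/(jωC) = -j/(ω·C) = 0 - j4.647e+04 Ω
  Z4: Z = jωL = j·314.2·0.0725 = 0 + j22.78 Ω
  Z5: Z = jωL = j·314.2·0.000838 = 0 + j0.2633 Ω
Step 3 — Bridge requires nodal analysis (the Z5 bridge couples midpoints C and D, so the two paths cannot be reduced to a simple series/parallel combination). Setting node B to ground and injecting 1 A at node A, the 3-node admittance system at A, C, D solves to V_A = Z_AB = 0 - j35.51 Ω = 35.51∠-90.0° Ω.
Step 4 — Source phasor: V = 194∠-82.7° V = 24.65 - j192.4 V.
Step 5 — Current: I = V / Z = 5.42 + j0.6943 A = 5.464∠7.3° A.
Step 6 — Complex power: S = V·I* = 0 - j1060 VA.
Step 7 — Real power: P = Re(S) = 0 W.
Step 8 — Reactive power: Q = Im(S) = -1060 VAR.
Step 9 — Apparent power: |S| = 1060 VA.
Step 10 — Power factor: PF = P/|S| = 0 (leading).

(a) P = 0 W  (b) Q = -1060 VAR  (c) S = 1060 VA  (d) PF = 0 (leading)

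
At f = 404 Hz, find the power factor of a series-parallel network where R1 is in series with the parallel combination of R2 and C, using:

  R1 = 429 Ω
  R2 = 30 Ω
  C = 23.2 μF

Step 1 — Angular frequency: ω = 2π·f = 2π·404 = 2538 rad/s.
Step 2 — Component impedances:
  R1: Z = R = 429 Ω
  R2: Z = R = 30 Ω
  C: Z = 1/(jωC) = -j/(ω·C) = 0 - j16.98 Ω
Step 3 — Parallel branch: R2 || C = 1/(1/R2 + 1/C) = 7.279 - j12.86 Ω.
Step 4 — Series with R1: Z_total = R1 + (R2 || C) = 436.3 - j12.86 Ω = 436.5∠-1.7° Ω.
Step 5 — Power factor: PF = cos(φ) = Re(Z)/|Z| = 436.28/436.47 = 0.9996.
Step 6 — Type: Im(Z) = -12.86 ⇒ leading (phase φ = -1.7°).

PF = 0.9996 (leading, φ = -1.7°)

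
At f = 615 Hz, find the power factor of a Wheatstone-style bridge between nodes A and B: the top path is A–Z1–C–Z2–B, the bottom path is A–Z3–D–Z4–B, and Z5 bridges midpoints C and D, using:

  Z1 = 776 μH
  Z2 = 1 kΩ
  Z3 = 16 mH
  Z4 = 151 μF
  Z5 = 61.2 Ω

Step 1 — Angular frequency: ω = 2π·f = 2π·615 = 3864 rad/s.
Step 2 — Component impedances:
  Z1: Z = jωL = j·3864·0.000776 = 0 + j2.999 Ω
  Z2: Z = R = 1000 Ω
  Z3: Z = jωL = j·3864·0.016 = 0 + j61.83 Ω
  Z4: Z = 1/(jωC) = -j/(ω·C) = 0 - j1.714 Ω
  Z5: Z = R = 61.2 Ω
Step 3 — Bridge requires nodal analysis (the Z5 bridge couples midpoints C and D, so the two paths cannot be reduced to a simple series/parallel combination). Setting node B to ground and injecting 1 A at node A, the 3-node admittance system at A, C, D solves to V_A = Z_AB = 29.19 + j27.3 Ω = 39.97∠43.1° Ω.
Step 4 — Power factor: PF = cos(φ) = Re(Z)/|Z| = 29.195/39.971 = 0.7304.
Step 5 — Type: Im(Z) = 27.3 ⇒ lagging (phase φ = 43.1°).

PF = 0.7304 (lagging, φ = 43.1°)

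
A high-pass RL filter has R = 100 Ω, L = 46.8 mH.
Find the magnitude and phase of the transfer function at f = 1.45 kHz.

Step 1 — Angular frequency: ω = 2π·1450 = 9111 rad/s.
Step 2 — Transfer function: H(jω) = jωL/(R + jωL).
Step 3 — Numerator jωL = j·426.4; denominator R + jωL = 100 + j426.4.
Step 4 — H = 0.9479 + j0.2223.
Step 5 — Magnitude: |H| = 0.9736 (-0.2 dB); phase: φ = 13.2°.

|H| = 0.9736 (-0.2 dB), φ = 13.2°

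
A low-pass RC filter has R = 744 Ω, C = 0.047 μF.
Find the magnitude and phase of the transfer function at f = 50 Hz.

Step 1 — Angular frequency: ω = 2π·50 = 314.2 rad/s.
Step 2 — Transfer function: H(jω) = 1/(1 + jωRC).
Step 3 — Denominator: 1 + jωRC = 1 + j·314.2·744·4.7e-08 = 1 + j0.01099.
Step 4 — H = 0.9999 - j0.01098.
Step 5 — Magnitude: |H| = 0.9999 (-0.0 dB); phase: φ = -0.6°.

|H| = 0.9999 (-0.0 dB), φ = -0.6°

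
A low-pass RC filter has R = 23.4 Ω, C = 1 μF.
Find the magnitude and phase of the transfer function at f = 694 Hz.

Step 1 — Angular frequency: ω = 2π·694 = 4361 rad/s.
Step 2 — Transfer function: H(jω) = 1/(1 + jωRC).
Step 3 — Denominator: 1 + jωRC = 1 + j·4361·23.4·1e-06 = 1 + j0.102.
Step 4 — H = 0.9897 - j0.101.
Step 5 — Magnitude: |H| = 0.9948 (-0.0 dB); phase: φ = -5.8°.

|H| = 0.9948 (-0.0 dB), φ = -5.8°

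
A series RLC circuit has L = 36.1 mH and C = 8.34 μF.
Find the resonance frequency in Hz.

Step 1 — Resonance condition Im(Z)=0 gives ω₀ = 1/√(LC).
Step 2 — ω₀ = 1/√(0.0361·8.34e-06) = 1822 rad/s.
Step 3 — f₀ = ω₀/(2π) = 290.1 Hz.

f₀ = 290.1 Hz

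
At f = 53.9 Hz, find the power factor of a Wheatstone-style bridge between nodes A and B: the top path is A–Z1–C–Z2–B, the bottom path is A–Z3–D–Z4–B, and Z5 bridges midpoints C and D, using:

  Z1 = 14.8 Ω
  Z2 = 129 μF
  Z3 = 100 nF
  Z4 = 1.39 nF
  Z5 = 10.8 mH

Step 1 — Angular frequency: ω = 2π·f = 2π·53.9 = 338.7 rad/s.
Step 2 — Component impedances:
  Z1: Z = R = 14.8 Ω
  Z2: Z = 1/(jωC) = -j/(ω·C) = 0 - j22.89 Ω
  Z3: Z = 1/(jωC) = -j/(ω·C) = 0 - j2.953e+04 Ω
  Z4: Z = 1/(jωC) = -j/(ω·C) = 0 - j2.124e+06 Ω
  Z5: Z = jωL = j·338.7·0.0108 = 0 + j3.658 Ω
Step 3 — Bridge requires nodal analysis (the Z5 bridge couples midpoints C and D, so the two paths cannot be reduced to a simple series/parallel combination). Setting node B to ground and injecting 1 A at node A, the 3-node admittance system at A, C, D solves to V_A = Z_AB = 14.8 - j22.9 Ω = 27.26∠-57.1° Ω.
Step 4 — Power factor: PF = cos(φ) = Re(Z)/|Z| = 14.8/27.264 = 0.5428.
Step 5 — Type: Im(Z) = -22.9 ⇒ leading (phase φ = -57.1°).

PF = 0.5428 (leading, φ = -57.1°)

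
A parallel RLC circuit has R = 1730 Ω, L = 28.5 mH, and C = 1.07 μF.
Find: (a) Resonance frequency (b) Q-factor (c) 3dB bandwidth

Step 1 — Resonance: ω₀ = 1/√(LC) = 1/√(0.0285·1.07e-06) = 5726 rad/s.
Step 2 — f₀ = ω₀/(2π) = 911.4 Hz.
Step 3 — Parallel Q: Q = R/(ω₀L) = 1730/(5726·0.0285) = 10.6.
Step 4 — Bandwidth: Δω = ω₀/Q = 540.2 rad/s; BW = Δω/(2π) = 85.98 Hz.

(a) f₀ = 911.4 Hz  (b) Q = 10.6  (c) BW = 85.98 Hz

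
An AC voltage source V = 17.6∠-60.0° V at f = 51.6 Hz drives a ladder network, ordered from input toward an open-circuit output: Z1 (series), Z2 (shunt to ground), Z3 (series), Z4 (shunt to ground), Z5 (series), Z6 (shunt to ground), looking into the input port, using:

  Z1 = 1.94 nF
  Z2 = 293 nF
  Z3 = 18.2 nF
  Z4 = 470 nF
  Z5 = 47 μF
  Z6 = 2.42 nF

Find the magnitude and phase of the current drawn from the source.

Step 1 — Angular frequency: ω = 2π·f = 2π·51.6 = 324.2 rad/s.
Step 2 — Component impedances:
  Z1: Z = 1/(jωC) = -j/(ω·C) = 0 - j1.59e+06 Ω
  Z2: Z = 1/(jωC) = -j/(ω·C) = 0 - j1.053e+04 Ω
  Z3: Z = 1/(jωC) = -j/(ω·C) = 0 - j1.695e+05 Ω
  Z4: Z = 1/(jωC) = -j/(ω·C) = 0 - j6563 Ω
  Z5: Z = 1/(jωC) = -j/(ω·C) = 0 - j65.63 Ω
  Z6: Z = 1/(jωC) = -j/(ω·C) = 0 - j1.275e+06 Ω
Step 3 — Ladder network (open output): work backward from the far end, alternating series and parallel combinations. Z_in = 0 - j1.6e+06 Ω = 1.6e+06∠-90.0° Ω.
Step 4 — Source phasor: V = 17.6∠-60.0° V = 8.8 - j15.24 V.
Step 5 — Ohm's law: I = V / Z_total = (8.8 - j15.24) / (0 - j1.6e+06) = 9.527e-06 + j5.501e-06 A.
Step 6 — Convert to polar: |I| = 1.1e-05 A, ∠I = 30.0°.

I = 1.1e-05∠30.0° A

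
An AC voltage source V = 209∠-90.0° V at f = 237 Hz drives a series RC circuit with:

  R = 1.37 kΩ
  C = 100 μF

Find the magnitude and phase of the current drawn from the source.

Step 1 — Angular frequency: ω = 2π·f = 2π·237 = 1489 rad/s.
Step 2 — Component impedances:
  R: Z = R = 1370 Ω
  C: Z = 1/(jωC) = -j/(ω·C) = 0 - j6.715 Ω
Step 3 — Series combination: Z_total = R + C = 1370 - j6.715 Ω = 1370∠-0.3° Ω.
Step 4 — Source phasor: V = 209∠-90.0° V = 0 - j209 V.
Step 5 — Ohm's law: I = V / Z_total = (0 - j209) / (1370 - j6.715) = 0.0007478 - j0.1526 A.
Step 6 — Convert to polar: |I| = 0.1526 A, ∠I = -89.7°.

I = 0.1526∠-89.7° A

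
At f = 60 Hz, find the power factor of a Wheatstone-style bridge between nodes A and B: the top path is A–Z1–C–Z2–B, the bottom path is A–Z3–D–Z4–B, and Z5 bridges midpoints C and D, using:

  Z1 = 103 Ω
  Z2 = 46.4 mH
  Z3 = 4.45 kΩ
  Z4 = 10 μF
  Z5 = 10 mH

Step 1 — Angular frequency: ω = 2π·f = 2π·60 = 377 rad/s.
Step 2 — Component impedances:
  Z1: Z = R = 103 Ω
  Z2: Z = jωL = j·377·0.0464 = 0 + j17.49 Ω
  Z3: Z = R = 4450 Ω
  Z4: Z = 1/(jωC) = -j/(ω·C) = 0 - j265.3 Ω
  Z5: Z = jωL = j·377·0.01 = 0 + j3.77 Ω
Step 3 — Bridge requires nodal analysis (the Z5 bridge couples midpoints C and D, so the two paths cannot be reduced to a simple series/parallel combination). Setting node B to ground and injecting 1 A at node A, the 3-node admittance system at A, C, D solves to V_A = Z_AB = 100.7 + j18.76 Ω = 102.4∠10.6° Ω.
Step 4 — Power factor: PF = cos(φ) = Re(Z)/|Z| = 100.67/102.4 = 0.9831.
Step 5 — Type: Im(Z) = 18.76 ⇒ lagging (phase φ = 10.6°).

PF = 0.9831 (lagging, φ = 10.6°)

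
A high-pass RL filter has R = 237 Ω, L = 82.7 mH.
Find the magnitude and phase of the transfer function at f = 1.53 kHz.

Step 1 — Angular frequency: ω = 2π·1530 = 9613 rad/s.
Step 2 — Transfer function: H(jω) = jωL/(R + jωL).
Step 3 — Numerator jωL = j·795; denominator R + jωL = 237 + j795.
Step 4 — H = 0.9184 + j0.2738.
Step 5 — Magnitude: |H| = 0.9583 (-0.4 dB); phase: φ = 16.6°.

|H| = 0.9583 (-0.4 dB), φ = 16.6°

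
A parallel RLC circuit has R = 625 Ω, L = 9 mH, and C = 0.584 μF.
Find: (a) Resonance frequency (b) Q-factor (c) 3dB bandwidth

Step 1 — Resonance: ω₀ = 1/√(LC) = 1/√(0.009·5.84e-07) = 1.379e+04 rad/s.
Step 2 — f₀ = ω₀/(2π) = 2195 Hz.
Step 3 — Parallel Q: Q = R/(ω₀L) = 625/(1.379e+04·0.009) = 5.035.
Step 4 — Bandwidth: Δω = ω₀/Q = 2740 rad/s; BW = Δω/(2π) = 436 Hz.

(a) f₀ = 2195 Hz  (b) Q = 5.035  (c) BW = 436 Hz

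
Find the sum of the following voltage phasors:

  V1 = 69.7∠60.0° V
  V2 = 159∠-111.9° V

Step 1 — Convert each phasor to rectangular form:
  V1 = 69.7·(cos(60.0°) + j·sin(60.0°)) = 34.85 + j60.36 V
  V2 = 159·(cos(-111.9°) + j·sin(-111.9°)) = -59.31 - j147.5 V
Step 2 — Sum components: V_total = -24.46 - j87.16 V.
Step 3 — Convert to polar: |V_total| = 90.53 V, ∠V_total = -105.7°.

V_total = 90.53∠-105.7° V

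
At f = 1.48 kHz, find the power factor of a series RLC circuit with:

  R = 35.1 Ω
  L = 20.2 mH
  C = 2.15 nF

Step 1 — Angular frequency: ω = 2π·f = 2π·1480 = 9299 rad/s.
Step 2 — Component impedances:
  R: Z = R = 35.1 Ω
  L: Z = jωL = j·9299·0.0202 = 0 + j187.8 Ω
  C: Z = 1/(jωC) = -j/(ω·C) = 0 - j5.002e+04 Ω
Step 3 — Series combination: Z_total = R + L + C = 35.1 - j4.983e+04 Ω = 4.983e+04∠-90.0° Ω.
Step 4 — Power factor: PF = cos(φ) = Re(Z)/|Z| = 35.1/4.983e+04 = 0.0007044.
Step 5 — Type: Im(Z) = -4.983e+04 ⇒ leading (phase φ = -90.0°).

PF = 0.0007044 (leading, φ = -90.0°)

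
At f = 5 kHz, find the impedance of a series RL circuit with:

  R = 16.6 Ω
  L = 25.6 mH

Step 1 — Angular frequency: ω = 2π·f = 2π·5000 = 3.142e+04 rad/s.
Step 2 — Component impedances:
  R: Z = R = 16.6 Ω
  L: Z = jωL = j·3.142e+04·0.0256 = 0 + j804.2 Ω
Step 3 — Series combination: Z_total = R + L = 16.6 + j804.2 Ω = 804.4∠88.8° Ω.

Z = 16.6 + j804.2 Ω = 804.4∠88.8° Ω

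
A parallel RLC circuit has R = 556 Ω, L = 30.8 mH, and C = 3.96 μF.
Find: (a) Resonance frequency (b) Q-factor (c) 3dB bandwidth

Step 1 — Resonance: ω₀ = 1/√(LC) = 1/√(0.0308·3.96e-06) = 2863 rad/s.
Step 2 — f₀ = ω₀/(2π) = 455.7 Hz.
Step 3 — Parallel Q: Q = R/(ω₀L) = 556/(2863·0.0308) = 6.304.
Step 4 — Bandwidth: Δω = ω₀/Q = 454.2 rad/s; BW = Δω/(2π) = 72.29 Hz.

(a) f₀ = 455.7 Hz  (b) Q = 6.304  (c) BW = 72.29 Hz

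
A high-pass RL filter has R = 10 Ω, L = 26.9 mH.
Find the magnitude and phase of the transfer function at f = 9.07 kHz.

Step 1 — Angular frequency: ω = 2π·9070 = 5.699e+04 rad/s.
Step 2 — Transfer function: H(jω) = jωL/(R + jωL).
Step 3 — Numerator jωL = j·1533; denominator R + jωL = 10 + j1533.
Step 4 — H = 1 + j0.006523.
Step 5 — Magnitude: |H| = 1 (-0.0 dB); phase: φ = 0.4°.

|H| = 1 (-0.0 dB), φ = 0.4°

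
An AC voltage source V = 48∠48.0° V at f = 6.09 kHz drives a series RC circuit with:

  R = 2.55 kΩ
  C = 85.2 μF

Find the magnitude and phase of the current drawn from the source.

Step 1 — Angular frequency: ω = 2π·f = 2π·6090 = 3.826e+04 rad/s.
Step 2 — Component impedances:
  R: Z = R = 2550 Ω
  C: Z = 1/(jωC) = -j/(ω·C) = 0 - j0.3067 Ω
Step 3 — Series combination: Z_total = R + C = 2550 - j0.3067 Ω = 2550∠-0.0° Ω.
Step 4 — Source phasor: V = 48∠48.0° V = 32.12 + j35.67 V.
Step 5 — Ohm's law: I = V / Z_total = (32.12 + j35.67) / (2550 - j0.3067) = 0.01259 + j0.01399 A.
Step 6 — Convert to polar: |I| = 0.01882 A, ∠I = 48.0°.

I = 0.01882∠48.0° A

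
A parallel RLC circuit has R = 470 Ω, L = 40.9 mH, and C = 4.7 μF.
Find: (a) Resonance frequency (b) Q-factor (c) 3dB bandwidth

Step 1 — Resonance: ω₀ = 1/√(LC) = 1/√(0.0409·4.7e-06) = 2281 rad/s.
Step 2 — f₀ = ω₀/(2π) = 363 Hz.
Step 3 — Parallel Q: Q = R/(ω₀L) = 470/(2281·0.0409) = 5.038.
Step 4 — Bandwidth: Δω = ω₀/Q = 452.7 rad/s; BW = Δω/(2π) = 72.05 Hz.

(a) f₀ = 363 Hz  (b) Q = 5.038  (c) BW = 72.05 Hz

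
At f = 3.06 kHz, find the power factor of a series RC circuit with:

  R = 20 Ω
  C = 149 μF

Step 1 — Angular frequency: ω = 2π·f = 2π·3060 = 1.923e+04 rad/s.
Step 2 — Component impedances:
  R: Z = R = 20 Ω
  C: Z = 1/(jωC) = -j/(ω·C) = 0 - j0.3491 Ω
Step 3 — Series combination: Z_total = R + C = 20 - j0.3491 Ω = 20∠-1.0° Ω.
Step 4 — Power factor: PF = cos(φ) = Re(Z)/|Z| = 20/20.00305 = 0.9998.
Step 5 — Type: Im(Z) = -0.3491 ⇒ leading (phase φ = -1.0°).

PF = 0.9998 (leading, φ = -1.0°)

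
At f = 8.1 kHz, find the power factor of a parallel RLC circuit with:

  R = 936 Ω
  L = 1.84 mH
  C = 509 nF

Step 1 — Angular frequency: ω = 2π·f = 2π·8100 = 5.089e+04 rad/s.
Step 2 — Component impedances:
  R: Z = R = 936 Ω
  L: Z = jωL = j·5.089e+04·0.00184 = 0 + j93.64 Ω
  C: Z = 1/(jωC) = -j/(ω·C) = 0 - j38.6 Ω
Step 3 — Parallel combination: 1/Z_total = 1/R + 1/L + 1/C; Z_total = 4.586 - j65.35 Ω = 65.51∠-86.0° Ω.
Step 4 — Power factor: PF = cos(φ) = Re(Z)/|Z| = 4.5857/65.515 = 0.06999.
Step 5 — Type: Im(Z) = -65.35 ⇒ leading (phase φ = -86.0°).

PF = 0.06999 (leading, φ = -86.0°)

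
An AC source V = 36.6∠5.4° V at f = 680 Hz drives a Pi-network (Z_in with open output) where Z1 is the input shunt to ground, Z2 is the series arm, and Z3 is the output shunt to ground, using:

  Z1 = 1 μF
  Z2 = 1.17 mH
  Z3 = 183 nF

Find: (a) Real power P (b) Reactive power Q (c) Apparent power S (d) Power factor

Step 1 — Angular frequency: ω = 2π·f = 2π·680 = 4273 rad/s.
Step 2 — Component impedances:
  Z1: Z = 1/(jωC) = -j/(ω·C) = 0 - j234.1 Ω
  Z2: Z = jωL = j·4273·0.00117 = 0 + j4.999 Ω
  Z3: Z = 1/(jωC) = -j/(ω·C) = 0 - j1279 Ω
Step 3 — With open output, the series arm Z2 and the output shunt Z3 appear in series to ground: Z2 + Z3 = 0 - j1274 Ω.
Step 4 — Parallel with input shunt Z1: Z_in = Z1 || (Z2 + Z3) = 0 - j197.7 Ω = 197.7∠-90.0° Ω.
Step 5 — Source phasor: V = 36.6∠5.4° V = 36.44 + j3.444 V.
Step 6 — Current: I = V / Z = -0.01742 + j0.1843 A = 0.1851∠95.4° A.
Step 7 — Complex power: S = V·I* = 0 - j6.775 VA.
Step 8 — Real power: P = Re(S) = 0 W.
Step 9 — Reactive power: Q = Im(S) = -6.775 VAR.
Step 10 — Apparent power: |S| = 6.775 VA.
Step 11 — Power factor: PF = P/|S| = 0 (leading).

(a) P = 0 W  (b) Q = -6.775 VAR  (c) S = 6.775 VA  (d) PF = 0 (leading)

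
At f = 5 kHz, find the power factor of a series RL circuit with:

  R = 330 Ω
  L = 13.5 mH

Step 1 — Angular frequency: ω = 2π·f = 2π·5000 = 3.142e+04 rad/s.
Step 2 — Component impedances:
  R: Z = R = 330 Ω
  L: Z = jωL = j·3.142e+04·0.0135 = 0 + j424.1 Ω
Step 3 — Series combination: Z_total = R + L = 330 + j424.1 Ω = 537.4∠52.1° Ω.
Step 4 — Power factor: PF = cos(φ) = Re(Z)/|Z| = 330/537.4 = 0.6141.
Step 5 — Type: Im(Z) = 424.1 ⇒ lagging (phase φ = 52.1°).

PF = 0.6141 (lagging, φ = 52.1°)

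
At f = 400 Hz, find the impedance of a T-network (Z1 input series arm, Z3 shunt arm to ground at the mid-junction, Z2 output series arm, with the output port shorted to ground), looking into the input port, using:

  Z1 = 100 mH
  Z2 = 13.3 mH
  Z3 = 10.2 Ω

Step 1 — Angular frequency: ω = 2π·f = 2π·400 = 2513 rad/s.
Step 2 — Component impedances:
  Z1: Z = jωL = j·2513·0.1 = 0 + j251.3 Ω
  Z2: Z = jωL = j·2513·0.0133 = 0 + j33.43 Ω
  Z3: Z = R = 10.2 Ω
Step 3 — With the output port shorted to ground, the output series arm Z2 runs from the junction to ground; the shunt arm Z3 also runs from the junction to ground. They appear in parallel: Z3 || Z2 = 9.331 + j2.847 Ω.
Step 4 — Series with input arm Z1: Z_in = Z1 + (Z3 || Z2) = 9.331 + j254.2 Ω = 254.3∠87.9° Ω.

Z = 9.331 + j254.2 Ω = 254.3∠87.9° Ω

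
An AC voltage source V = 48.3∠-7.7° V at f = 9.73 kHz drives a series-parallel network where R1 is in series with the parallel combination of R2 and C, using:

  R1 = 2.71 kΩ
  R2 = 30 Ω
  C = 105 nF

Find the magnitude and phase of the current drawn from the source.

Step 1 — Angular frequency: ω = 2π·f = 2π·9730 = 6.114e+04 rad/s.
Step 2 — Component impedances:
  R1: Z = R = 2710 Ω
  R2: Z = R = 30 Ω
  C: Z = 1/(jωC) = -j/(ω·C) = 0 - j155.8 Ω
Step 3 — Parallel branch: R2 || C = 1/(1/R2 + 1/C) = 28.93 - j5.571 Ω.
Step 4 — Series with R1: Z_total = R1 + (R2 || C) = 2739 - j5.571 Ω = 2739∠-0.1° Ω.
Step 5 — Source phasor: V = 48.3∠-7.7° V = 47.86 - j6.472 V.
Step 6 — Ohm's law: I = V / Z_total = (47.86 - j6.472) / (2739 - j5.571) = 0.01748 - j0.002327 A.
Step 7 — Convert to polar: |I| = 0.01763 A, ∠I = -7.6°.

I = 0.01763∠-7.6° A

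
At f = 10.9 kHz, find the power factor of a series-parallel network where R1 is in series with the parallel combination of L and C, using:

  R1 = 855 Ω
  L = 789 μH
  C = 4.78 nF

Step 1 — Angular frequency: ω = 2π·f = 2π·1.09e+04 = 6.849e+04 rad/s.
Step 2 — Component impedances:
  R1: Z = R = 855 Ω
  L: Z = jωL = j·6.849e+04·0.000789 = 0 + j54.04 Ω
  C: Z = 1/(jωC) = -j/(ω·C) = 0 - j3055 Ω
Step 3 — Parallel branch: L || C = 1/(1/L + 1/C) = 0 + j55.01 Ω.
Step 4 — Series with R1: Z_total = R1 + (L || C) = 855 + j55.01 Ω = 856.8∠3.7° Ω.
Step 5 — Power factor: PF = cos(φ) = Re(Z)/|Z| = 855/856.8 = 0.9979.
Step 6 — Type: Im(Z) = 55.01 ⇒ lagging (phase φ = 3.7°).

PF = 0.9979 (lagging, φ = 3.7°)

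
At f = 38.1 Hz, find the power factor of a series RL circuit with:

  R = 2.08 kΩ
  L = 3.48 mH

Step 1 — Angular frequency: ω = 2π·f = 2π·38.1 = 239.4 rad/s.
Step 2 — Component impedances:
  R: Z = R = 2080 Ω
  L: Z = jωL = j·239.4·0.00348 = 0 + j0.8331 Ω
Step 3 — Series combination: Z_total = R + L = 2080 + j0.8331 Ω = 2080∠0.0° Ω.
Step 4 — Power factor: PF = cos(φ) = Re(Z)/|Z| = 2080/2080 = 1.
Step 5 — Type: Im(Z) = 0.8331 ⇒ lagging (phase φ = 0.0°).

PF = 1 (lagging, φ = 0.0°)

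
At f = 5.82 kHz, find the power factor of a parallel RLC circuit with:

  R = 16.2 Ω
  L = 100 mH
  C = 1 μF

Step 1 — Angular frequency: ω = 2π·f = 2π·5820 = 3.657e+04 rad/s.
Step 2 — Component impedances:
  R: Z = R = 16.2 Ω
  L: Z = jωL = j·3.657e+04·0.1 = 0 + j3657 Ω
  C: Z = 1/(jωC) = -j/(ω·C) = 0 - j27.35 Ω
Step 3 — Parallel combination: 1/Z_total = 1/R + 1/L + 1/C; Z_total = 12.04 - j7.078 Ω = 13.96∠-30.5° Ω.
Step 4 — Power factor: PF = cos(φ) = Re(Z)/|Z| = 12.038/13.965 = 0.862.
Step 5 — Type: Im(Z) = -7.078 ⇒ leading (phase φ = -30.5°).

PF = 0.862 (leading, φ = -30.5°)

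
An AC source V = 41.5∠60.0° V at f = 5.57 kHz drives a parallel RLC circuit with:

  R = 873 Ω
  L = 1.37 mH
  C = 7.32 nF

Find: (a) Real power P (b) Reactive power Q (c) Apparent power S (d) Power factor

Step 1 — Angular frequency: ω = 2π·f = 2π·5570 = 3.5e+04 rad/s.
Step 2 — Component impedances:
  R: Z = R = 873 Ω
  L: Z = jωL = j·3.5e+04·0.00137 = 0 + j47.95 Ω
  C: Z = 1/(jωC) = -j/(ω·C) = 0 - j3903 Ω
Step 3 — Parallel combination: 1/Z_total = 1/R + 1/L + 1/C; Z_total = 2.691 + j48.39 Ω = 48.47∠86.8° Ω.
Step 4 — Source phasor: V = 41.5∠60.0° V = 20.75 + j35.94 V.
Step 5 — Current: I = V / Z = 0.7642 - j0.3863 A = 0.8562∠-26.8° A.
Step 6 — Complex power: S = V·I* = 1.973 + j35.48 VA.
Step 7 — Real power: P = Re(S) = 1.973 W.
Step 8 — Reactive power: Q = Im(S) = 35.48 VAR.
Step 9 — Apparent power: |S| = 35.53 VA.
Step 10 — Power factor: PF = P/|S| = 0.05552 (lagging).

(a) P = 1.973 W  (b) Q = 35.48 VAR  (c) S = 35.53 VA  (d) PF = 0.05552 (lagging)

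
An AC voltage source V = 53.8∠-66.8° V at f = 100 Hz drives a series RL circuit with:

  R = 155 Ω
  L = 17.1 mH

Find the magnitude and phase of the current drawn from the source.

Step 1 — Angular frequency: ω = 2π·f = 2π·100 = 628.3 rad/s.
Step 2 — Component impedances:
  R: Z = R = 155 Ω
  L: Z = jωL = j·628.3·0.0171 = 0 + j10.74 Ω
Step 3 — Series combination: Z_total = R + L = 155 + j10.74 Ω = 155.4∠4.0° Ω.
Step 4 — Source phasor: V = 53.8∠-66.8° V = 21.19 - j49.45 V.
Step 5 — Ohm's law: I = V / Z_total = (21.19 - j49.45) / (155 + j10.74) = 0.1141 - j0.3269 A.
Step 6 — Convert to polar: |I| = 0.3463 A, ∠I = -70.8°.

I = 0.3463∠-70.8° A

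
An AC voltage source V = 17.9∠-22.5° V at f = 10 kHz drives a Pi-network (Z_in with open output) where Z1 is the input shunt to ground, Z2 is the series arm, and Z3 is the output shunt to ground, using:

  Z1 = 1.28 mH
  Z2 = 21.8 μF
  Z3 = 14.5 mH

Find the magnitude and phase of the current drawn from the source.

Step 1 — Angular frequency: ω = 2π·f = 2π·1e+04 = 6.283e+04 rad/s.
Step 2 — Component impedances:
  Z1: Z = jωL = j·6.283e+04·0.00128 = 0 + j80.42 Ω
  Z2: Z = 1/(jωC) = -j/(ω·C) = 0 - j0.7301 Ω
  Z3: Z = jωL = j·6.283e+04·0.0145 = 0 + j911.1 Ω
Step 3 — With open output, the series arm Z2 and the output shunt Z3 appear in series to ground: Z2 + Z3 = 0 + j910.3 Ω.
Step 4 — Parallel with input shunt Z1: Z_in = Z1 || (Z2 + Z3) = 0 + j73.9 Ω = 73.9∠90.0° Ω.
Step 5 — Source phasor: V = 17.9∠-22.5° V = 16.54 - j6.85 V.
Step 6 — Ohm's law: I = V / Z_total = (16.54 - j6.85) / (0 + j73.9) = -0.0927 - j0.2238 A.
Step 7 — Convert to polar: |I| = 0.2422 A, ∠I = -112.5°.

I = 0.2422∠-112.5° A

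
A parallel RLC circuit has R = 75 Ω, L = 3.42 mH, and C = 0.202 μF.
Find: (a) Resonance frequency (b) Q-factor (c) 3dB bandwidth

Step 1 — Resonance: ω₀ = 1/√(LC) = 1/√(0.00342·2.02e-07) = 3.805e+04 rad/s.
Step 2 — f₀ = ω₀/(2π) = 6055 Hz.
Step 3 — Parallel Q: Q = R/(ω₀L) = 75/(3.805e+04·0.00342) = 0.5764.
Step 4 — Bandwidth: Δω = ω₀/Q = 6.601e+04 rad/s; BW = Δω/(2π) = 1.051e+04 Hz.

(a) f₀ = 6055 Hz  (b) Q = 0.5764  (c) BW = 1.051e+04 Hz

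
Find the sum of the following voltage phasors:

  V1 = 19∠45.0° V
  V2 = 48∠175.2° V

Step 1 — Convert each phasor to rectangular form:
  V1 = 19·(cos(45.0°) + j·sin(45.0°)) = 13.44 + j13.44 V
  V2 = 48·(cos(175.2°) + j·sin(175.2°)) = -47.83 + j4.017 V
Step 2 — Sum components: V_total = -34.4 + j17.45 V.
Step 3 — Convert to polar: |V_total| = 38.57 V, ∠V_total = 153.1°.

V_total = 38.57∠153.1° V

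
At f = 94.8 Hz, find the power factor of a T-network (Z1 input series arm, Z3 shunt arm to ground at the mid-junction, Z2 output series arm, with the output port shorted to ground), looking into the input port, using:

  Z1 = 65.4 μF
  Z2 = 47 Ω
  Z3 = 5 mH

Step 1 — Angular frequency: ω = 2π·f = 2π·94.8 = 595.6 rad/s.
Step 2 — Component impedances:
  Z1: Z = 1/(jωC) = -j/(ω·C) = 0 - j25.67 Ω
  Z2: Z = R = 47 Ω
  Z3: Z = jωL = j·595.6·0.005 = 0 + j2.978 Ω
Step 3 — With the output port shorted to ground, the output series arm Z2 runs from the junction to ground; the shunt arm Z3 also runs from the junction to ground. They appear in parallel: Z3 || Z2 = 0.188 + j2.966 Ω.
Step 4 — Series with input arm Z1: Z_in = Z1 + (Z3 || Z2) = 0.188 - j22.7 Ω = 22.7∠-89.5° Ω.
Step 5 — Power factor: PF = cos(φ) = Re(Z)/|Z| = 0.18797/22.705 = 0.008279.
Step 6 — Type: Im(Z) = -22.7 ⇒ leading (phase φ = -89.5°).

PF = 0.008279 (leading, φ = -89.5°)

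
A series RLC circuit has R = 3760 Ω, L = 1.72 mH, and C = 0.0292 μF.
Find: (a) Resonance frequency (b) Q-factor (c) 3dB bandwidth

Step 1 — Resonance condition Im(Z)=0 gives ω₀ = 1/√(LC).
Step 2 — ω₀ = 1/√(0.00172·2.92e-08) = 1.411e+05 rad/s.
Step 3 — f₀ = ω₀/(2π) = 2.246e+04 Hz.
Step 4 — Series Q: Q = ω₀L/R = 1.411e+05·0.00172/3760 = 0.06455.
Step 5 — 3dB bandwidth: Δω = ω₀/Q = 2.186e+06 rad/s; BW = Δω/(2π) = 3.479e+05 Hz.

(a) f₀ = 2.246e+04 Hz  (b) Q = 0.06455  (c) BW = 3.479e+05 Hz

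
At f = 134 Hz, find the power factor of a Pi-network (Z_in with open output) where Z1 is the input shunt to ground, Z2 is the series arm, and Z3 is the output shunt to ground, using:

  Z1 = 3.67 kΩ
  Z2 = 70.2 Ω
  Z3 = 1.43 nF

Step 1 — Angular frequency: ω = 2π·f = 2π·134 = 841.9 rad/s.
Step 2 — Component impedances:
  Z1: Z = R = 3670 Ω
  Z2: Z = R = 70.2 Ω
  Z3: Z = 1/(jωC) = -j/(ω·C) = 0 - j8.306e+05 Ω
Step 3 — With open output, the series arm Z2 and the output shunt Z3 appear in series to ground: Z2 + Z3 = 70.2 - j8.306e+05 Ω.
Step 4 — Parallel with input shunt Z1: Z_in = Z1 || (Z2 + Z3) = 3670 - j16.22 Ω = 3670∠-0.3° Ω.
Step 5 — Power factor: PF = cos(φ) = Re(Z)/|Z| = 3670/3670 = 1.
Step 6 — Type: Im(Z) = -16.22 ⇒ leading (phase φ = -0.3°).

PF = 1 (leading, φ = -0.3°)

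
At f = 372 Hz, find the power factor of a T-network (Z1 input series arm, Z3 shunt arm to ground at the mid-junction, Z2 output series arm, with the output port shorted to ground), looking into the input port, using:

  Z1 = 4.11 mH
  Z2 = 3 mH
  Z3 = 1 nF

Step 1 — Angular frequency: ω = 2π·f = 2π·372 = 2337 rad/s.
Step 2 — Component impedances:
  Z1: Z = jωL = j·2337·0.00411 = 0 + j9.606 Ω
  Z2: Z = jωL = j·2337·0.003 = 0 + j7.012 Ω
  Z3: Z = 1/(jωC) = -j/(ω·C) = 0 - j4.278e+05 Ω
Step 3 — With the output port shorted to ground, the output series arm Z2 runs from the junction to ground; the shunt arm Z3 also runs from the junction to ground. They appear in parallel: Z3 || Z2 = 0 + j7.012 Ω.
Step 4 — Series with input arm Z1: Z_in = Z1 + (Z3 || Z2) = 0 + j16.62 Ω = 16.62∠90.0° Ω.
Step 5 — Power factor: PF = cos(φ) = Re(Z)/|Z| = 0/16.62 = 0.
Step 6 — Type: Im(Z) = 16.62 ⇒ lagging (phase φ = 90.0°).

PF = 0 (lagging, φ = 90.0°)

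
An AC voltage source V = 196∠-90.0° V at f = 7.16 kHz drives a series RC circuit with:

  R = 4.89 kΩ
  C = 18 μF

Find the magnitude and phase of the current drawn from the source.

Step 1 — Angular frequency: ω = 2π·f = 2π·7160 = 4.499e+04 rad/s.
Step 2 — Component impedances:
  R: Z = R = 4890 Ω
  C: Z = 1/(jωC) = -j/(ω·C) = 0 - j1.235 Ω
Step 3 — Series combination: Z_total = R + C = 4890 - j1.235 Ω = 4890∠-0.0° Ω.
Step 4 — Source phasor: V = 196∠-90.0° V = 0 - j196 V.
Step 5 — Ohm's law: I = V / Z_total = (0 - j196) / (4890 - j1.235) = 1.012e-05 - j0.04008 A.
Step 6 — Convert to polar: |I| = 0.04008 A, ∠I = -90.0°.

I = 0.04008∠-90.0° A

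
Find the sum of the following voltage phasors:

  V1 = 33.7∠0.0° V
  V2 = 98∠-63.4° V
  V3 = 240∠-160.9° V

Step 1 — Convert each phasor to rectangular form:
  V1 = 33.7·(cos(0.0°) + j·sin(0.0°)) = 33.7 V
  V2 = 98·(cos(-63.4°) + j·sin(-63.4°)) = 43.88 - j87.63 V
  V3 = 240·(cos(-160.9°) + j·sin(-160.9°)) = -226.8 - j78.53 V
Step 2 — Sum components: V_total = -149.2 - j166.2 V.
Step 3 — Convert to polar: |V_total| = 223.3 V, ∠V_total = -131.9°.

V_total = 223.3∠-131.9° V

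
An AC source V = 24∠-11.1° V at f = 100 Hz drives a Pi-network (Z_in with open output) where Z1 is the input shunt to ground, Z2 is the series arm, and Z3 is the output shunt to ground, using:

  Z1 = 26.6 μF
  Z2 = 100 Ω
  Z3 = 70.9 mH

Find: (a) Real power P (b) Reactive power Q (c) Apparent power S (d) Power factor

Step 1 — Angular frequency: ω = 2π·f = 2π·100 = 628.3 rad/s.
Step 2 — Component impedances:
  Z1: Z = 1/(jωC) = -j/(ω·C) = 0 - j59.83 Ω
  Z2: Z = R = 100 Ω
  Z3: Z = jωL = j·628.3·0.0709 = 0 + j44.55 Ω
Step 3 — With open output, the series arm Z2 and the output shunt Z3 appear in series to ground: Z2 + Z3 = 100 + j44.55 Ω.
Step 4 — Parallel with input shunt Z1: Z_in = Z1 || (Z2 + Z3) = 34.98 - j54.49 Ω = 64.75∠-57.3° Ω.
Step 5 — Source phasor: V = 24∠-11.1° V = 23.55 - j4.621 V.
Step 6 — Current: I = V / Z = 0.2566 + j0.2675 A = 0.3707∠46.2° A.
Step 7 — Complex power: S = V·I* = 4.806 - j7.486 VA.
Step 8 — Real power: P = Re(S) = 4.806 W.
Step 9 — Reactive power: Q = Im(S) = -7.486 VAR.
Step 10 — Apparent power: |S| = 8.896 VA.
Step 11 — Power factor: PF = P/|S| = 0.5403 (leading).

(a) P = 4.806 W  (b) Q = -7.486 VAR  (c) S = 8.896 VA  (d) PF = 0.5403 (leading)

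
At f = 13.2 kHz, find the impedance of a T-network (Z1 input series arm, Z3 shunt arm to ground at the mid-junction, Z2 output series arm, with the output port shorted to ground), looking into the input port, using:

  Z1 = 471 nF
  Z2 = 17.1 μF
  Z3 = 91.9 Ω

Step 1 — Angular frequency: ω = 2π·f = 2π·1.32e+04 = 8.294e+04 rad/s.
Step 2 — Component impedances:
  Z1: Z = 1/(jωC) = -j/(ω·C) = 0 - j25.6 Ω
  Z2: Z = 1/(jωC) = -j/(ω·C) = 0 - j0.7051 Ω
  Z3: Z = R = 91.9 Ω
Step 3 — With the output port shorted to ground, the output series arm Z2 runs from the junction to ground; the shunt arm Z3 also runs from the junction to ground. They appear in parallel: Z3 || Z2 = 0.00541 - j0.7051 Ω.
Step 4 — Series with input arm Z1: Z_in = Z1 + (Z3 || Z2) = 0.00541 - j26.3 Ω = 26.3∠-90.0° Ω.

Z = 0.00541 - j26.3 Ω = 26.3∠-90.0° Ω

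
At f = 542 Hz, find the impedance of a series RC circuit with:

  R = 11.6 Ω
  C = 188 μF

Step 1 — Angular frequency: ω = 2π·f = 2π·542 = 3405 rad/s.
Step 2 — Component impedances:
  R: Z = R = 11.6 Ω
  C: Z = 1/(jωC) = -j/(ω·C) = 0 - j1.562 Ω
Step 3 — Series combination: Z_total = R + C = 11.6 - j1.562 Ω = 11.7∠-7.7° Ω.

Z = 11.6 - j1.562 Ω = 11.7∠-7.7° Ω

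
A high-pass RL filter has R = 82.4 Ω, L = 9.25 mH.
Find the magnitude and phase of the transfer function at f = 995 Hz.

Step 1 — Angular frequency: ω = 2π·995 = 6252 rad/s.
Step 2 — Transfer function: H(jω) = jωL/(R + jωL).
Step 3 — Numerator jωL = j·57.83; denominator R + jωL = 82.4 + j57.83.
Step 4 — H = 0.33 + j0.4702.
Step 5 — Magnitude: |H| = 0.5745 (-4.8 dB); phase: φ = 54.9°.

|H| = 0.5745 (-4.8 dB), φ = 54.9°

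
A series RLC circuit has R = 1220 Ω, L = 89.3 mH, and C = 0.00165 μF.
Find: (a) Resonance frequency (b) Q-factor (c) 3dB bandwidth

Step 1 — Resonance: ω₀ = 1/√(LC) = 1/√(0.0893·1.65e-09) = 8.238e+04 rad/s.
Step 2 — f₀ = ω₀/(2π) = 1.311e+04 Hz.
Step 3 — Series Q: Q = ω₀L/R = 8.238e+04·0.0893/1220 = 6.03.
Step 4 — Bandwidth: Δω = ω₀/Q = 1.366e+04 rad/s; BW = Δω/(2π) = 2174 Hz.

(a) f₀ = 1.311e+04 Hz  (b) Q = 6.03  (c) BW = 2174 Hz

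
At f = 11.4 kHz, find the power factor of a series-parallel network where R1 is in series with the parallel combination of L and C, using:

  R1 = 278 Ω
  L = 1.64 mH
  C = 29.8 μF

Step 1 — Angular frequency: ω = 2π·f = 2π·1.14e+04 = 7.163e+04 rad/s.
Step 2 — Component impedances:
  R1: Z = R = 278 Ω
  L: Z = jωL = j·7.163e+04·0.00164 = 0 + j117.5 Ω
  C: Z = 1/(jωC) = -j/(ω·C) = 0 - j0.4685 Ω
Step 3 — Parallel branch: L || C = 1/(1/L + 1/C) = 0 - j0.4704 Ω.
Step 4 — Series with R1: Z_total = R1 + (L || C) = 278 - j0.4704 Ω = 278∠-0.1° Ω.
Step 5 — Power factor: PF = cos(φ) = Re(Z)/|Z| = 278/278 = 1.
Step 6 — Type: Im(Z) = -0.4704 ⇒ leading (phase φ = -0.1°).

PF = 1 (leading, φ = -0.1°)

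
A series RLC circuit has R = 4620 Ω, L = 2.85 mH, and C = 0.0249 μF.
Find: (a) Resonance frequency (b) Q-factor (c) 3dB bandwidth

Step 1 — Resonance: ω₀ = 1/√(LC) = 1/√(0.00285·2.49e-08) = 1.187e+05 rad/s.
Step 2 — f₀ = ω₀/(2π) = 1.889e+04 Hz.
Step 3 — Series Q: Q = ω₀L/R = 1.187e+05·0.00285/4620 = 0.07323.
Step 4 — Bandwidth: Δω = ω₀/Q = 1.621e+06 rad/s; BW = Δω/(2π) = 2.58e+05 Hz.

(a) f₀ = 1.889e+04 Hz  (b) Q = 0.07323  (c) BW = 2.58e+05 Hz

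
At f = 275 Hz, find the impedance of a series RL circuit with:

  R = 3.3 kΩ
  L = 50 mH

Step 1 — Angular frequency: ω = 2π·f = 2π·275 = 1728 rad/s.
Step 2 — Component impedances:
  R: Z = R = 3300 Ω
  L: Z = jωL = j·1728·0.05 = 0 + j86.39 Ω
Step 3 — Series combination: Z_total = R + L = 3300 + j86.39 Ω = 3301∠1.5° Ω.

Z = 3300 + j86.39 Ω = 3301∠1.5° Ω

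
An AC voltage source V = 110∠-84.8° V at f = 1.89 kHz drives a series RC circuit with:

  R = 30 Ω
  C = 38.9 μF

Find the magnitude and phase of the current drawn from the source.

Step 1 — Angular frequency: ω = 2π·f = 2π·1890 = 1.188e+04 rad/s.
Step 2 — Component impedances:
  R: Z = R = 30 Ω
  C: Z = 1/(jωC) = -j/(ω·C) = 0 - j2.165 Ω
Step 3 — Series combination: Z_total = R + C = 30 - j2.165 Ω = 30.08∠-4.1° Ω.
Step 4 — Source phasor: V = 110∠-84.8° V = 9.97 - j109.5 V.
Step 5 — Ohm's law: I = V / Z_total = (9.97 - j109.5) / (30 - j2.165) = 0.5927 - j3.609 A.
Step 6 — Convert to polar: |I| = 3.657 A, ∠I = -80.7°.

I = 3.657∠-80.7° A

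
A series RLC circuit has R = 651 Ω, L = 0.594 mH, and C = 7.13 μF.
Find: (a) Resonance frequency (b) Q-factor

Step 1 — Resonance condition Im(Z)=0 gives ω₀ = 1/√(LC).
Step 2 — ω₀ = 1/√(0.000594·7.13e-06) = 1.537e+04 rad/s.
Step 3 — f₀ = ω₀/(2π) = 2446 Hz.
Step 4 — Series Q: Q = ω₀L/R = 1.537e+04·0.000594/651 = 0.01402.

(a) f₀ = 2446 Hz  (b) Q = 0.01402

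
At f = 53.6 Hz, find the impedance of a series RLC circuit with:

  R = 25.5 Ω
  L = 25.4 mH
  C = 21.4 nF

Step 1 — Angular frequency: ω = 2π·f = 2π·53.6 = 336.8 rad/s.
Step 2 — Component impedances:
  R: Z = R = 25.5 Ω
  L: Z = jωL = j·336.8·0.0254 = 0 + j8.554 Ω
  C: Z = 1/(jωC) = -j/(ω·C) = 0 - j1.388e+05 Ω
Step 3 — Series combination: Z_total = R + L + C = 25.5 - j1.387e+05 Ω = 1.387e+05∠-90.0° Ω.

Z = 25.5 - j1.387e+05 Ω = 1.387e+05∠-90.0° Ω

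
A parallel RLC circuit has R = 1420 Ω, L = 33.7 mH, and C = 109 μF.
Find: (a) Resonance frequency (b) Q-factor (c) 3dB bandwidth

Step 1 — Resonance: ω₀ = 1/√(LC) = 1/√(0.0337·0.000109) = 521.8 rad/s.
Step 2 — f₀ = ω₀/(2π) = 83.04 Hz.
Step 3 — Parallel Q: Q = R/(ω₀L) = 1420/(521.8·0.0337) = 80.76.
Step 4 — Bandwidth: Δω = ω₀/Q = 6.461 rad/s; BW = Δω/(2π) = 1.028 Hz.

(a) f₀ = 83.04 Hz  (b) Q = 80.76  (c) BW = 1.028 Hz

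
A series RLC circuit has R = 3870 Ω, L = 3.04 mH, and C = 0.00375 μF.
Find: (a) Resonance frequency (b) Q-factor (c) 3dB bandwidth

Step 1 — Resonance condition Im(Z)=0 gives ω₀ = 1/√(LC).
Step 2 — ω₀ = 1/√(0.00304·3.75e-09) = 2.962e+05 rad/s.
Step 3 — f₀ = ω₀/(2π) = 4.714e+04 Hz.
Step 4 — Series Q: Q = ω₀L/R = 2.962e+05·0.00304/3870 = 0.2327.
Step 5 — 3dB bandwidth: Δω = ω₀/Q = 1.273e+06 rad/s; BW = Δω/(2π) = 2.026e+05 Hz.

(a) f₀ = 4.714e+04 Hz  (b) Q = 0.2327  (c) BW = 2.026e+05 Hz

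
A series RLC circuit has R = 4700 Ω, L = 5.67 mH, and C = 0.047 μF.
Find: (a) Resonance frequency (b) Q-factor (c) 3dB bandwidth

Step 1 — Resonance: ω₀ = 1/√(LC) = 1/√(0.00567·4.7e-08) = 6.126e+04 rad/s.
Step 2 — f₀ = ω₀/(2π) = 9749 Hz.
Step 3 — Series Q: Q = ω₀L/R = 6.126e+04·0.00567/4700 = 0.0739.
Step 4 — Bandwidth: Δω = ω₀/Q = 8.289e+05 rad/s; BW = Δω/(2π) = 1.319e+05 Hz.

(a) f₀ = 9749 Hz  (b) Q = 0.0739  (c) BW = 1.319e+05 Hz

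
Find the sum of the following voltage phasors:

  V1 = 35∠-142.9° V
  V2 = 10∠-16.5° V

Step 1 — Convert each phasor to rectangular form:
  V1 = 35·(cos(-142.9°) + j·sin(-142.9°)) = -27.92 - j21.11 V
  V2 = 10·(cos(-16.5°) + j·sin(-16.5°)) = 9.588 - j2.84 V
Step 2 — Sum components: V_total = -18.33 - j23.95 V.
Step 3 — Convert to polar: |V_total| = 30.16 V, ∠V_total = -127.4°.

V_total = 30.16∠-127.4° V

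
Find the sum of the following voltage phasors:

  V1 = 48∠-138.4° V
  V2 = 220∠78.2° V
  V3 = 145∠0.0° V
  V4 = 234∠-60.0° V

Step 1 — Convert each phasor to rectangular form:
  V1 = 48·(cos(-138.4°) + j·sin(-138.4°)) = -35.89 - j31.87 V
  V2 = 220·(cos(78.2°) + j·sin(78.2°)) = 44.99 + j215.4 V
  V3 = 145·(cos(0.0°) + j·sin(0.0°)) = 145 V
  V4 = 234·(cos(-60.0°) + j·sin(-60.0°)) = 117 - j202.6 V
Step 2 — Sum components: V_total = 271.1 - j19.17 V.
Step 3 — Convert to polar: |V_total| = 271.8 V, ∠V_total = -4.0°.

V_total = 271.8∠-4.0° V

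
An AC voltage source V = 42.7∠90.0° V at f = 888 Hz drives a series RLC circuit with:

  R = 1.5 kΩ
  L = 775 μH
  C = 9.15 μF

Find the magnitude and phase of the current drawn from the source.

Step 1 — Angular frequency: ω = 2π·f = 2π·888 = 5579 rad/s.
Step 2 — Component impedances:
  R: Z = R = 1500 Ω
  L: Z = jωL = j·5579·0.000775 = 0 + j4.324 Ω
  C: Z = 1/(jωC) = -j/(ω·C) = 0 - j19.59 Ω
Step 3 — Series combination: Z_total = R + L + C = 1500 - j15.26 Ω = 1500∠-0.6° Ω.
Step 4 — Source phasor: V = 42.7∠90.0° V = 0 + j42.7 V.
Step 5 — Ohm's law: I = V / Z_total = (0 + j42.7) / (1500 - j15.26) = -0.0002896 + j0.02846 A.
Step 6 — Convert to polar: |I| = 0.02847 A, ∠I = 90.6°.

I = 0.02847∠90.6° A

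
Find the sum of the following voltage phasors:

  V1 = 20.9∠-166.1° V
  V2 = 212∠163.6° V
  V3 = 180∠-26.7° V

Step 1 — Convert each phasor to rectangular form:
  V1 = 20.9·(cos(-166.1°) + j·sin(-166.1°)) = -20.29 - j5.021 V
  V2 = 212·(cos(163.6°) + j·sin(163.6°)) = -203.4 + j59.86 V
  V3 = 180·(cos(-26.7°) + j·sin(-26.7°)) = 160.8 - j80.88 V
Step 2 — Sum components: V_total = -62.86 - j26.04 V.
Step 3 — Convert to polar: |V_total| = 68.04 V, ∠V_total = -157.5°.

V_total = 68.04∠-157.5° V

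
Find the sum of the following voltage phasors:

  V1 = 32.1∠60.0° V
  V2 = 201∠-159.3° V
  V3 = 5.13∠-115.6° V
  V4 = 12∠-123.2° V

Step 1 — Convert each phasor to rectangular form:
  V1 = 32.1·(cos(60.0°) + j·sin(60.0°)) = 16.05 + j27.8 V
  V2 = 201·(cos(-159.3°) + j·sin(-159.3°)) = -188 - j71.05 V
  V3 = 5.13·(cos(-115.6°) + j·sin(-115.6°)) = -2.217 - j4.626 V
  V4 = 12·(cos(-123.2°) + j·sin(-123.2°)) = -6.571 - j10.04 V
Step 2 — Sum components: V_total = -180.8 - j57.92 V.
Step 3 — Convert to polar: |V_total| = 189.8 V, ∠V_total = -162.2°.

V_total = 189.8∠-162.2° V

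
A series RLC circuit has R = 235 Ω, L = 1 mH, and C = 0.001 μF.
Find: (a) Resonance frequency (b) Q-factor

Step 1 — Resonance condition Im(Z)=0 gives ω₀ = 1/√(LC).
Step 2 — ω₀ = 1/√(0.001·1e-09) = 1e+06 rad/s.
Step 3 — f₀ = ω₀/(2π) = 1.592e+05 Hz.
Step 4 — Series Q: Q = ω₀L/R = 1e+06·0.001/235 = 4.255.

(a) f₀ = 1.592e+05 Hz  (b) Q = 4.255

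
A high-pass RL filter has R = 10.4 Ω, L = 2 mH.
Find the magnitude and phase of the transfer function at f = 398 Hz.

Step 1 — Angular frequency: ω = 2π·398 = 2501 rad/s.
Step 2 — Transfer function: H(jω) = jωL/(R + jωL).
Step 3 — Numerator jωL = j·5.001; denominator R + jωL = 10.4 + j5.001.
Step 4 — H = 0.1878 + j0.3906.
Step 5 — Magnitude: |H| = 0.4334 (-7.3 dB); phase: φ = 64.3°.

|H| = 0.4334 (-7.3 dB), φ = 64.3°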